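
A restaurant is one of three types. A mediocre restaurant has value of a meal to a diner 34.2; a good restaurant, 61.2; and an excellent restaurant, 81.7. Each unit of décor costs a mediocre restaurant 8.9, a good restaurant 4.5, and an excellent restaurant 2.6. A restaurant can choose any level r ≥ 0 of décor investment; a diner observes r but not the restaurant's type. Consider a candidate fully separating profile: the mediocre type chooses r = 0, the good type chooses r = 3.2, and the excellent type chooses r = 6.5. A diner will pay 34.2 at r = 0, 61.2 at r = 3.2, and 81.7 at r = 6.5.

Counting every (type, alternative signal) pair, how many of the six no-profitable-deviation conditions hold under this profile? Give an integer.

5

Good (own payoff 61.2 − 4.5×3.2 = 46.8): to r=0 gives 34.2 → no gain ✓; to r=6.5 gives 81.7 − 4.5×6.5 = 52.45 → profitable ✗.
Excellent (own payoff 81.7 − 2.6×6.5 = 64.8): to r=0 gives 34.2 → no gain ✓; to r=3.2 gives 61.2 − 2.6×3.2 = 52.88 → no gain ✓.
Mediocre (own payoff 34.2): to r=3.2 gives 61.2 − 8.9×3.2 = 32.72 → no gain ✓; to r=6.5 gives 81.7 − 8.9×6.5 = 23.85 → no gain ✓.
5 of the 6 constraints hold; not an equilibrium.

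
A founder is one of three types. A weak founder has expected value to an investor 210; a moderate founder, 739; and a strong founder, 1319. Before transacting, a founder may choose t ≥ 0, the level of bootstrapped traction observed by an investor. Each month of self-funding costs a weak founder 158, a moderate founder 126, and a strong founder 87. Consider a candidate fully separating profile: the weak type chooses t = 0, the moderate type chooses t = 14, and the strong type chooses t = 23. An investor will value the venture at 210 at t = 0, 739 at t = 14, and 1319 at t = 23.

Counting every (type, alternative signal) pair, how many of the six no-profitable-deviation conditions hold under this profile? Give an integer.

3

Weak (own payoff 210): to t=14 gives 739 − 158×14 = -1473 → no gain ✓; to t=23 gives 1319 − 158×23 = -2315 → no gain ✓.
Strong (own payoff 1319 − 87×23 = -682): to t=0 gives 210 → profitable ✗; to t=14 gives 739 − 87×14 = -479 → profitable ✗.
Moderate (own payoff 739 − 126×14 = -1025): to t=0 gives 210 → profitable ✗; to t=23 gives 1319 − 126×23 = -1579 → no gain ✓.
3 of the 6 constraints hold; not an equilibrium.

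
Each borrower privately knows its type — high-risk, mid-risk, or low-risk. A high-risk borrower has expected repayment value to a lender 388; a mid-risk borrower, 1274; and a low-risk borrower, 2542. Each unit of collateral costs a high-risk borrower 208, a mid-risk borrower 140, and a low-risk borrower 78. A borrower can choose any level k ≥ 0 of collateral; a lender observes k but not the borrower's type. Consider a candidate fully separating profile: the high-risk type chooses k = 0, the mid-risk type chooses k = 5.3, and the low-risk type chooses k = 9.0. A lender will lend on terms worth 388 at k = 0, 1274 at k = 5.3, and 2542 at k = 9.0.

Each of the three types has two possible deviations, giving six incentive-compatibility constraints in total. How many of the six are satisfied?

4

Low-risk (own payoff 2542 − 78×9.0 = 1840): to k=0 gives 388 → no gain ✓; to k=5.3 gives 1274 − 78×5.3 = 860.6 → no gain ✓.
High-risk (own payoff 388): to k=5.3 gives 1274 − 208×5.3 = 171.6 → no gain ✓; to k=9.0 gives 2542 − 208×9.0 = 670 → profitable ✗.
Mid-risk (own payoff 1274 − 140×5.3 = 532): to k=0 gives 388 → no gain ✓; to k=9.0 gives 2542 − 140×9.0 = 1282 → profitable ✗.
4 of the 6 constraints hold; not an equilibrium.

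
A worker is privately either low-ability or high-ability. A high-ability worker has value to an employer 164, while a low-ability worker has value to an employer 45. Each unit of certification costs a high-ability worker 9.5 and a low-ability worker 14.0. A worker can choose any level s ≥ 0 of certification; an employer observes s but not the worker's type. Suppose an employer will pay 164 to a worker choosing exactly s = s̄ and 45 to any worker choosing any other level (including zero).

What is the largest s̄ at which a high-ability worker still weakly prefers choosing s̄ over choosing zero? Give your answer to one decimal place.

Choosing s̄ yields the high-ability type 164 − 9.5·s̄; choosing zero yields 45.
The high-ability type is indifferent at 164 − 9.5·s̄ = 45, i.e. s̄ = (164 − 45) / 9.5 ≈ 12.5.
For any s̄ above 12.5 the high-ability type would rather pool at zero, so separation collapses.

12.5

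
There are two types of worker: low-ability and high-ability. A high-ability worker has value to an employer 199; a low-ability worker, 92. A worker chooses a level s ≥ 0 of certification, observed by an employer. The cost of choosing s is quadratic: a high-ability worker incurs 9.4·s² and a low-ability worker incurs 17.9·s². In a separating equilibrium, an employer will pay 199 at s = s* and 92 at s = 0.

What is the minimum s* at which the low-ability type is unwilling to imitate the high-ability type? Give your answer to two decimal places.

2.44

The low-ability type at s = 0 receives 92; imitating at s* yields 199 − 17.9·s*².
Indifference: 92 = 199 − 17.9·s*², so s*² = (199 − 92) / 17.9 ≈ 5.9777.
s* = √5.9777 ≈ 2.44.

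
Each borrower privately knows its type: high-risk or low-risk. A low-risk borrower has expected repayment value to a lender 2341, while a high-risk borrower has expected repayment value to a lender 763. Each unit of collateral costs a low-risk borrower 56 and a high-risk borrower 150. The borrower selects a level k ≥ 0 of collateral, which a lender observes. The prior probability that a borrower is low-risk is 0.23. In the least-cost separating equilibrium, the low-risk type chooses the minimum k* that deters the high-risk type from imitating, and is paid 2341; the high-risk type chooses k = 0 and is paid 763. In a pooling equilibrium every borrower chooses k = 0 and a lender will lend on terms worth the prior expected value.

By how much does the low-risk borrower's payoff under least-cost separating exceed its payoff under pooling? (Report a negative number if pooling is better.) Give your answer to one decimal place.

Least-cost separating signal: k* solves 763 = 2341 − 150·k*, so k* = (2341 − 763)/150 = 10.52.
Low-risk type's separating payoff: 2341 − 56 × k* = 2341 − 56 × (2341 − 763)/150 = 2341 − 88368/150 = 1751.88.
Pooling payoff: 0.23 × 2341 + 0.77 × 763 = 1125.94.
Difference: 1751.88 − 1125.94 = 625.94, i.e. 625.9 to one decimal place.
The low-risk type prefers to separate.

625.9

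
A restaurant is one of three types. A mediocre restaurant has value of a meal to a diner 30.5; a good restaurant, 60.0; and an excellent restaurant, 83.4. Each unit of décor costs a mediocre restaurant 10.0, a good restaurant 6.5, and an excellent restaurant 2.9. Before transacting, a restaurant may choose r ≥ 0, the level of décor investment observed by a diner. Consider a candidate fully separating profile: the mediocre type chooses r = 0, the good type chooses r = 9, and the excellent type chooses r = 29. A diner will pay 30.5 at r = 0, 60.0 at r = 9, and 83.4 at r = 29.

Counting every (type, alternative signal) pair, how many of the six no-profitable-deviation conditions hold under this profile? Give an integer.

Good (own payoff 60.0 − 6.5×9 = 1.5): to r=0 gives 30.5 → profitable ✗; to r=29 gives 83.4 − 6.5×29 = -105.1 → no gain ✓.
Excellent (own payoff 83.4 − 2.9×29 = -0.7): to r=0 gives 30.5 → profitable ✗; to r=9 gives 60.0 − 2.9×9 = 33.9 → profitable ✗.
Mediocre (own payoff 30.5): to r=9 gives 60.0 − 10.0×9 = -30 → no gain ✓; to r=29 gives 83.4 − 10.0×29 = -206.6 → no gain ✓.
3 of the 6 constraints hold; not an equilibrium.

3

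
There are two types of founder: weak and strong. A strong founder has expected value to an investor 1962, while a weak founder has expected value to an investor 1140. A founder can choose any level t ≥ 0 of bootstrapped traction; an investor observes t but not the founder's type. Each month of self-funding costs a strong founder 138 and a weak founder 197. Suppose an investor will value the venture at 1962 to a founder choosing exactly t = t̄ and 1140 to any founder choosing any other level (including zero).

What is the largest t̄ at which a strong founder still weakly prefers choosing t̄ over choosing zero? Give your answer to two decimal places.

Choosing t̄ yields the strong type 1962 − 138·t̄; choosing zero yields 1140.
The strong type is indifferent at 1962 − 138·t̄ = 1140, i.e. t̄ = (1962 − 1140) / 138 ≈ 5.96.
For any t̄ above 5.96 the strong type would rather pool at zero, so separation collapses.

5.96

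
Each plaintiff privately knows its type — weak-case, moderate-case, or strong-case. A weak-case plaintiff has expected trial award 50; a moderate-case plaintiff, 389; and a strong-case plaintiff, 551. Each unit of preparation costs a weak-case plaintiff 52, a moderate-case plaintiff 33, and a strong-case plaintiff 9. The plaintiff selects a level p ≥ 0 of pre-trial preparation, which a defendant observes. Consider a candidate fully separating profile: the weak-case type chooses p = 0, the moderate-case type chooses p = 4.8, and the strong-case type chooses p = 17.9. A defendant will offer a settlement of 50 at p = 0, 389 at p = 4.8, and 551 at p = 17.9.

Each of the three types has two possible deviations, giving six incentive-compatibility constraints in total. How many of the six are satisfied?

5

Moderate-case (own payoff 389 − 33×4.8 = 230.6): to p=0 gives 50 → no gain ✓; to p=17.9 gives 551 − 33×17.9 = -39.7 → no gain ✓.
Weak-case (own payoff 50): to p=4.8 gives 389 − 52×4.8 = 139.4 → profitable ✗; to p=17.9 gives 551 − 52×17.9 = -379.8 → no gain ✓.
Strong-case (own payoff 551 − 9×17.9 = 389.9): to p=0 gives 50 → no gain ✓; to p=4.8 gives 389 − 9×4.8 = 345.8 → no gain ✓.
5 of the 6 constraints hold; not an equilibrium.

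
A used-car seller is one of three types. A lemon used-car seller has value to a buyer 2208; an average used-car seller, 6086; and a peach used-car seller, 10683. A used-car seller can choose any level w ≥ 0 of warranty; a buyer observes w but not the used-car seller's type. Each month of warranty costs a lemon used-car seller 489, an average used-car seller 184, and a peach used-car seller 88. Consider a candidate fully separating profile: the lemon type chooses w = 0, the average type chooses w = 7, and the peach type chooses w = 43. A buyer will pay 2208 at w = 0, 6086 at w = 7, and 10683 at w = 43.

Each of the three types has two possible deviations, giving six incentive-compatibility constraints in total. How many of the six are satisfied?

Average (own payoff 6086 − 184×7 = 4798): to w=0 gives 2208 → no gain ✓; to w=43 gives 10683 − 184×43 = 2771 → no gain ✓.
Lemon (own payoff 2208): to w=7 gives 6086 − 489×7 = 2663 → profitable ✗; to w=43 gives 10683 − 489×43 = -10344 → no gain ✓.
Peach (own payoff 10683 − 88×43 = 6899): to w=0 gives 2208 → no gain ✓; to w=7 gives 6086 − 88×7 = 5470 → no gain ✓.
5 of the 6 constraints hold; not an equilibrium.

5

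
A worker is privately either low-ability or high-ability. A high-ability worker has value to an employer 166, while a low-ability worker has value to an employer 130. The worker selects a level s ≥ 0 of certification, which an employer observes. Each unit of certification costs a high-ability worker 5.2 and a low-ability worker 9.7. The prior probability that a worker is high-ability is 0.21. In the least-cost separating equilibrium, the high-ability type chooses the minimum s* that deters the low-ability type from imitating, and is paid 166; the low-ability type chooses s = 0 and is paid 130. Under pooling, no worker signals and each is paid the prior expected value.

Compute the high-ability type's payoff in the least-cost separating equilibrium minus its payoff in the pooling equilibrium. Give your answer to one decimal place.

9.1

Least-cost separating signal: s* solves 130 = 166 − 9.7·s*, so s* = (166 − 130)/9.7 ≈ 3.7113.
High-ability type's separating payoff: 166 − 5.2 × s* = 166 − 5.2 × (166 − 130)/9.7 = 166 − 187.2/9.7 ≈ 146.701.
Pooling payoff: 0.21 × 166 + 0.79 × 130 = 137.56.
Difference: 146.701 − 137.56 = 9.141, i.e. 9.1 to one decimal place.
The high-ability type prefers to separate.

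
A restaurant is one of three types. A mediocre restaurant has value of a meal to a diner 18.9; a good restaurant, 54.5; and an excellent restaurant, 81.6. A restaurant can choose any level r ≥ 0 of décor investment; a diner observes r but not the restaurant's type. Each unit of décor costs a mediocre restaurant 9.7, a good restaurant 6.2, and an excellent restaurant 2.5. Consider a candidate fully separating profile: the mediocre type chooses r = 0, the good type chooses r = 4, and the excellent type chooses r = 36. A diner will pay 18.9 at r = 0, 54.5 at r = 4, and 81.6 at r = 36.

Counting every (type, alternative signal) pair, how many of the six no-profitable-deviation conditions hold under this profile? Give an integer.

Mediocre (own payoff 18.9): to r=4 gives 54.5 − 9.7×4 = 15.7 → no gain ✓; to r=36 gives 81.6 − 9.7×36 = -267.6 → no gain ✓.
Good (own payoff 54.5 − 6.2×4 = 29.7): to r=0 gives 18.9 → no gain ✓; to r=36 gives 81.6 − 6.2×36 = -141.6 → no gain ✓.
Excellent (own payoff 81.6 − 2.5×36 = -8.4): to r=0 gives 18.9 → profitable ✗; to r=4 gives 54.5 − 2.5×4 = 44.5 → profitable ✗.
4 of the 6 constraints hold; not an equilibrium.

4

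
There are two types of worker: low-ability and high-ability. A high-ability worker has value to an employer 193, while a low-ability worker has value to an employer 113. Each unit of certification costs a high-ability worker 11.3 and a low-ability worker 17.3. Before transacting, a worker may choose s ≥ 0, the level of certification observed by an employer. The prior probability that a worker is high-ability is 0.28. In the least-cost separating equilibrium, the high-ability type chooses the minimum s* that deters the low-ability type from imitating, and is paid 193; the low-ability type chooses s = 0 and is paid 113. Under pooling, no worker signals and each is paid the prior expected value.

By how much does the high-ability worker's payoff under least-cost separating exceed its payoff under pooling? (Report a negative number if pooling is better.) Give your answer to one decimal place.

5.3

Least-cost separating signal: s* solves 113 = 193 − 17.3·s*, so s* = (193 − 113)/17.3 ≈ 4.6243.
High-ability type's separating payoff: 193 − 11.3 × s* = 193 − 11.3 × (193 − 113)/17.3 = 193 − 904/17.3 ≈ 140.746.
Pooling payoff: 0.28 × 193 + 0.72 × 113 = 135.4.
Difference: 140.746 − 135.4 = 5.346, i.e. 5.3 to one decimal place.
The high-ability type prefers to separate.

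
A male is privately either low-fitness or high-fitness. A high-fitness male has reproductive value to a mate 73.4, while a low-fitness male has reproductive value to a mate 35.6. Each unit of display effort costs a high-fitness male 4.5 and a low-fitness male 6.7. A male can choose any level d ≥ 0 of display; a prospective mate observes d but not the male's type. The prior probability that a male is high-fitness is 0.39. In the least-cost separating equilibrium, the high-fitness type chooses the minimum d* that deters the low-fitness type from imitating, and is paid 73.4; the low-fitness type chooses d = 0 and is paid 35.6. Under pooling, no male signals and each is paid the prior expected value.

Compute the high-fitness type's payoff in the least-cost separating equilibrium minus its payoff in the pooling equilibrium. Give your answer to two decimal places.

Least-cost separating signal: d* solves 35.6 = 73.4 − 6.7·d*, so d* = (73.4 − 35.6)/6.7 ≈ 5.6418.
High-fitness type's separating payoff: 73.4 − 4.5 × d* = 73.4 − 4.5 × (73.4 − 35.6)/6.7 = 73.4 − 170.1/6.7 ≈ 48.0119.
Pooling payoff: 0.39 × 73.4 + 0.61 × 35.6 = 50.342.
Difference: 48.0119 − 50.342 = -2.3301, i.e. -2.33 to two decimal places.
The high-fitness type would prefer the pooling outcome.

-2.33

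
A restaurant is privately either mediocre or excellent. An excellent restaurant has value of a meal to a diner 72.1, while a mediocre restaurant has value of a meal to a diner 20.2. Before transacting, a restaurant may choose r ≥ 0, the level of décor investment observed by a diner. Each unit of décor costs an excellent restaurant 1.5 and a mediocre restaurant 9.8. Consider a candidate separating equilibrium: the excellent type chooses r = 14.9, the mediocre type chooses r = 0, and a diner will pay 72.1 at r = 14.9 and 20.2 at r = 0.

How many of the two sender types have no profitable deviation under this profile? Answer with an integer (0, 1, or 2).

Mediocre type: stay at 0 → 20.2; mimic → 72.1 − 9.8 × 14.9 = -73.92. IC holds (20.2 ≥ -73.92).
Excellent type: signal → 72.1 − 1.5 × 14.9 = 49.75; deviate to 0 → 20.2. IC holds (49.75 ≥ 20.2).
2 of 2 constraints hold, so this is a separating equilibrium.

2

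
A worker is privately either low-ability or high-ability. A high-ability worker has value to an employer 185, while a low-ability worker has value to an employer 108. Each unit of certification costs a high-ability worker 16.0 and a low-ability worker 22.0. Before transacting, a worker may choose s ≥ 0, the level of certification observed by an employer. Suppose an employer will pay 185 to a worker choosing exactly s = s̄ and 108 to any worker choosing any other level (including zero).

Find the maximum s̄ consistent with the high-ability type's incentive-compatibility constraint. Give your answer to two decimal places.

4.81

Choosing s̄ yields the high-ability type 185 − 16.0·s̄; choosing zero yields 108.
The high-ability type is indifferent at 185 − 16.0·s̄ = 108, i.e. s̄ = (185 − 108) / 16.0 ≈ 4.81.
For any s̄ above 4.81 the high-ability type would rather pool at zero, so separation collapses.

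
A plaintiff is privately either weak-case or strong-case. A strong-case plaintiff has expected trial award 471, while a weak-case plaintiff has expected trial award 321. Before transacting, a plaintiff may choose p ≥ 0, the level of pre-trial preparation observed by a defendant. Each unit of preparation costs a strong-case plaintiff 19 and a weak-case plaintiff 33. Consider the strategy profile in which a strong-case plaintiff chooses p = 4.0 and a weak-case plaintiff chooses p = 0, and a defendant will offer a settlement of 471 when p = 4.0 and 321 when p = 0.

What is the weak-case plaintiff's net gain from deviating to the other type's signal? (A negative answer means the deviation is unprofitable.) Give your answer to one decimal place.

Playing p = 0 the weak-case plaintiff receives 321.
Deviating to p = 4.0 brings payment 471 at cost 33 × 4.0 = 132, netting 339.
Gain from deviating: 339 − 321 = 18.0.
The gain is positive, so the weak-case type's incentive-compatibility constraint is violated — this profile is not a separating equilibrium.

18.0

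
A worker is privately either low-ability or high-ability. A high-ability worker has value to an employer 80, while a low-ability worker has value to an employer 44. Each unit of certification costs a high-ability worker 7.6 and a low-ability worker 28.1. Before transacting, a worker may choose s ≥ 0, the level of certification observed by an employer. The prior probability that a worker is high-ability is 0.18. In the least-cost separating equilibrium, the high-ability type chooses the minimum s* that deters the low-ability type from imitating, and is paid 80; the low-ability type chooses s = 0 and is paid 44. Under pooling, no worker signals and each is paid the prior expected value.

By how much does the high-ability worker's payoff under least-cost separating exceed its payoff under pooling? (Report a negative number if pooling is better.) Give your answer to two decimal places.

19.78

Least-cost separating signal: s* solves 44 = 80 − 28.1·s*, so s* = (80 − 44)/28.1 ≈ 1.2811.
High-ability type's separating payoff: 80 − 7.6 × s* = 80 − 7.6 × (80 − 44)/28.1 = 80 − 273.6/28.1 ≈ 70.2633.
Pooling payoff: 0.18 × 80 + 0.82 × 44 = 50.48.
Difference: 70.2633 − 50.48 = 19.7833, i.e. 19.78 to two decimal places.
The high-ability type prefers to separate.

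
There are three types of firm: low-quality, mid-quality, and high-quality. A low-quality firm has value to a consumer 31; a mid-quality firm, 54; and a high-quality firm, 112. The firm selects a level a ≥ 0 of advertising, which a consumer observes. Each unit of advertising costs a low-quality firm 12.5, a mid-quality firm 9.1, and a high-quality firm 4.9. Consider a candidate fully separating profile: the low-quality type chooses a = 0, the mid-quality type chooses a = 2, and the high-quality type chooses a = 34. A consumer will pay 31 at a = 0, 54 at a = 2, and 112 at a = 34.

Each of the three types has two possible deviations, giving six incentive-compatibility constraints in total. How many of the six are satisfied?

4

High-quality (own payoff 112 − 4.9×34 = -54.6): to a=0 gives 31 → profitable ✗; to a=2 gives 54 − 4.9×2 = 44.2 → profitable ✗.
Low-quality (own payoff 31): to a=2 gives 54 − 12.5×2 = 29 → no gain ✓; to a=34 gives 112 − 12.5×34 = -313 → no gain ✓.
Mid-quality (own payoff 54 − 9.1×2 = 35.8): to a=0 gives 31 → no gain ✓; to a=34 gives 112 − 9.1×34 = -197.4 → no gain ✓.
4 of the 6 constraints hold; not an equilibrium.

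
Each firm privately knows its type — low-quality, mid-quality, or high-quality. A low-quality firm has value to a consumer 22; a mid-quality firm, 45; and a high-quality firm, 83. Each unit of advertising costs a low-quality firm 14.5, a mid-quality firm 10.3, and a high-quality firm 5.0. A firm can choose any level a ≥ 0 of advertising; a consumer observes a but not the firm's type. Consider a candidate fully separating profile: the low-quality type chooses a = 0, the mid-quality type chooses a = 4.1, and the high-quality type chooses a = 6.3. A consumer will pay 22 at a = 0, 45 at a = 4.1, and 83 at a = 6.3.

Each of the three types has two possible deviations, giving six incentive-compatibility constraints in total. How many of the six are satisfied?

High-quality (own payoff 83 − 5.0×6.3 = 51.5): to a=0 gives 22 → no gain ✓; to a=4.1 gives 45 − 5.0×4.1 = 24.5 → no gain ✓.
Mid-quality (own payoff 45 − 10.3×4.1 = 2.77): to a=0 gives 22 → profitable ✗; to a=6.3 gives 83 − 10.3×6.3 = 18.11 → profitable ✗.
Low-quality (own payoff 22): to a=4.1 gives 45 − 14.5×4.1 = -14.45 → no gain ✓; to a=6.3 gives 83 − 14.5×6.3 = -8.35 → no gain ✓.
4 of the 6 constraints hold; not an equilibrium.

4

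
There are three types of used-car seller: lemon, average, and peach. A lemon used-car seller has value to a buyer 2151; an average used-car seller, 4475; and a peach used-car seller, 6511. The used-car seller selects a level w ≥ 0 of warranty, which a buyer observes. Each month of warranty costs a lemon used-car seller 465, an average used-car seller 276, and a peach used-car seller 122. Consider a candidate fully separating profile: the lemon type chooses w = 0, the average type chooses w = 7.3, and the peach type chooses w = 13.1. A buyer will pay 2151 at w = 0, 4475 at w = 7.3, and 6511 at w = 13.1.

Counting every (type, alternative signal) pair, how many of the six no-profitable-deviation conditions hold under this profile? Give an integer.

5

Lemon (own payoff 2151): to w=7.3 gives 4475 − 465×7.3 = 1080.5 → no gain ✓; to w=13.1 gives 6511 − 465×13.1 = 419.5 → no gain ✓.
Peach (own payoff 6511 − 122×13.1 = 4912.8): to w=0 gives 2151 → no gain ✓; to w=7.3 gives 4475 − 122×7.3 = 3584.4 → no gain ✓.
Average (own payoff 4475 − 276×7.3 = 2460.2): to w=0 gives 2151 → no gain ✓; to w=13.1 gives 6511 − 276×13.1 = 2895.4 → profitable ✗.
5 of the 6 constraints hold; not an equilibrium.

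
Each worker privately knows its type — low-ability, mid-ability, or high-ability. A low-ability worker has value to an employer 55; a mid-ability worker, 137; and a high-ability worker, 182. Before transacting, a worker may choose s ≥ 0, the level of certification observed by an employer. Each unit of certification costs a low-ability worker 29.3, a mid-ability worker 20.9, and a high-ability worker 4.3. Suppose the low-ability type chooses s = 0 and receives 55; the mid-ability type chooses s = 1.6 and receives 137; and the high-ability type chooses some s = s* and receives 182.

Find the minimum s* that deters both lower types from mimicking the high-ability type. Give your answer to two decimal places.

4.33

Low-ability type (on-path payoff 55) won't mimic when 55 ≥ 182 − 29.3·s*, i.e. s* ≥ 4.33.
Mid-ability type (on-path payoff 137 − 20.9×1.6 = 103.56) won't mimic when 103.56 ≥ 182 − 20.9·s*, i.e. s* ≥ 3.75.
Both must hold, so s* = max(4.33, 3.75) = 4.33. The low-ability type's constraint binds.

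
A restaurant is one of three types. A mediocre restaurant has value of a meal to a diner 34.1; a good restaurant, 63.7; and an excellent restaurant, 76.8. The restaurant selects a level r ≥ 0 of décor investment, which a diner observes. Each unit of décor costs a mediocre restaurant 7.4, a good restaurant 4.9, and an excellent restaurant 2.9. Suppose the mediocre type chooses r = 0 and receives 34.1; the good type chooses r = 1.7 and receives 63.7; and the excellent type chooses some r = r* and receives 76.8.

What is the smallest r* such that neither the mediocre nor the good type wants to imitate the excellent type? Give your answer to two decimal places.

Good type (on-path payoff 63.7 − 4.9×1.7 = 55.37) won't mimic when 55.37 ≥ 76.8 − 4.9·r*, i.e. r* ≥ 4.37.
Mediocre type (on-path payoff 34.1) won't mimic when 34.1 ≥ 76.8 − 7.4·r*, i.e. r* ≥ 5.77.
Both must hold, so r* = max(5.77, 4.37) = 5.77. The mediocre type's constraint binds.

5.77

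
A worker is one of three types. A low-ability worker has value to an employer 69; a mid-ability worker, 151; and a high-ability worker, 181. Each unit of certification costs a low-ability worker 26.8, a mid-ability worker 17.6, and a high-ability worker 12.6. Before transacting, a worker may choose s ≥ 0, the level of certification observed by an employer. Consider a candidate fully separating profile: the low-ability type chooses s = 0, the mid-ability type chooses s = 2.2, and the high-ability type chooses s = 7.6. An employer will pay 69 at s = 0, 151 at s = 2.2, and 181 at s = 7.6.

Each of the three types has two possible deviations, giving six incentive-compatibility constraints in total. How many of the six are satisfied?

High-ability (own payoff 181 − 12.6×7.6 = 85.24): to s=0 gives 69 → no gain ✓; to s=2.2 gives 151 − 12.6×2.2 = 123.28 → profitable ✗.
Mid-ability (own payoff 151 − 17.6×2.2 = 112.28): to s=0 gives 69 → no gain ✓; to s=7.6 gives 181 − 17.6×7.6 = 47.24 → no gain ✓.
Low-ability (own payoff 69): to s=2.2 gives 151 − 26.8×2.2 = 92.04 → profitable ✗; to s=7.6 gives 181 − 26.8×7.6 = -22.68 → no gain ✓.
4 of the 6 constraints hold; not an equilibrium.

4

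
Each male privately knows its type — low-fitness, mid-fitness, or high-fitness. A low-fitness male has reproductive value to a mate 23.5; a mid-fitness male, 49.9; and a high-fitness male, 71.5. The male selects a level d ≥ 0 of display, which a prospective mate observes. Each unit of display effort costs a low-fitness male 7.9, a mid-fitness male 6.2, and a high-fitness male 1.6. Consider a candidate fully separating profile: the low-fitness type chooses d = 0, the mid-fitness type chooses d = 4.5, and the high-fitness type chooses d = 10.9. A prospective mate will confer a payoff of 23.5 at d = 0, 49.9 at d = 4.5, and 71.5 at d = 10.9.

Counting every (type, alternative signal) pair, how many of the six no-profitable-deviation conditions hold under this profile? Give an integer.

Low-fitness (own payoff 23.5): to d=4.5 gives 49.9 − 7.9×4.5 = 14.35 → no gain ✓; to d=10.9 gives 71.5 − 7.9×10.9 = -14.61 → no gain ✓.
Mid-fitness (own payoff 49.9 − 6.2×4.5 = 22): to d=0 gives 23.5 → profitable ✗; to d=10.9 gives 71.5 − 6.2×10.9 = 3.92 → no gain ✓.
High-fitness (own payoff 71.5 − 1.6×10.9 = 54.06): to d=0 gives 23.5 → no gain ✓; to d=4.5 gives 49.9 − 1.6×4.5 = 42.7 → no gain ✓.
5 of the 6 constraints hold; not an equilibrium.

5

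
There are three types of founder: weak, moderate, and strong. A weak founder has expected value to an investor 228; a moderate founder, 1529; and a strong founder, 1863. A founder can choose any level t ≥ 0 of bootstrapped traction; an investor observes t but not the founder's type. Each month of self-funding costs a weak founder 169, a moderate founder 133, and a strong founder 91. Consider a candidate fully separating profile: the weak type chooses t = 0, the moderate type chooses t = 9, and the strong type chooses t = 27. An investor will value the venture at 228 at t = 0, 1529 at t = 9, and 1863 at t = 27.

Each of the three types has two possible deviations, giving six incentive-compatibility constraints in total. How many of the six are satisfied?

Strong (own payoff 1863 − 91×27 = -594): to t=0 gives 228 → profitable ✗; to t=9 gives 1529 − 91×9 = 710 → profitable ✗.
Moderate (own payoff 1529 − 133×9 = 332): to t=0 gives 228 → no gain ✓; to t=27 gives 1863 − 133×27 = -1728 → no gain ✓.
Weak (own payoff 228): to t=9 gives 1529 − 169×9 = 8 → no gain ✓; to t=27 gives 1863 − 169×27 = -2700 → no gain ✓.
4 of the 6 constraints hold; not an equilibrium.

4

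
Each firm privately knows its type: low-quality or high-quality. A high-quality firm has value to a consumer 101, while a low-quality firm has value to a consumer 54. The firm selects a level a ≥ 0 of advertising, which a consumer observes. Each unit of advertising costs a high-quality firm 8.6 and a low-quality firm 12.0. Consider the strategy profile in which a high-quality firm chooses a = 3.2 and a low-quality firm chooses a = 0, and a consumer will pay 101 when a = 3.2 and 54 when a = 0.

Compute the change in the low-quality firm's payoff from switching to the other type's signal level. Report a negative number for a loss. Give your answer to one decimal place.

Playing a = 0 the low-quality firm receives 54.
Deviating to a = 3.2 brings payment 101 at cost 12.0 × 3.2 = 38.4, netting 62.6.
Gain from deviating: 62.6 − 54 = 8.6.
The gain is positive, so the low-quality type's incentive-compatibility constraint is violated — this profile is not a separating equilibrium.

8.6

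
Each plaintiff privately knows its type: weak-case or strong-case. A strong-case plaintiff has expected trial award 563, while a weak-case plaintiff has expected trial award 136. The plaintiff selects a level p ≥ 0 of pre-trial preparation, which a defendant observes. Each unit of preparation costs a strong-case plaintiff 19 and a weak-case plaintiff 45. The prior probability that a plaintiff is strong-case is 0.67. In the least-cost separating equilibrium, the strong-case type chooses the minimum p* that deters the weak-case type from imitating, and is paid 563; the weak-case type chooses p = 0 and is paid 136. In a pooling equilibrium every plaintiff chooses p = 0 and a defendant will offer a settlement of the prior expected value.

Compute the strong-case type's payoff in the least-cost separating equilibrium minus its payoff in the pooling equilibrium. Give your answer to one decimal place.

-39.4

Least-cost separating signal: p* solves 136 = 563 − 45·p*, so p* = (563 − 136)/45 ≈ 9.4889.
Strong-case type's separating payoff: 563 − 19 × p* = 563 − 19 × (563 − 136)/45 = 563 − 8113/45 ≈ 382.711.
Pooling payoff: 0.67 × 563 + 0.33 × 136 = 422.09.
Difference: 382.711 − 422.09 = -39.379, i.e. -39.4 to one decimal place.
The strong-case type would prefer the pooling outcome.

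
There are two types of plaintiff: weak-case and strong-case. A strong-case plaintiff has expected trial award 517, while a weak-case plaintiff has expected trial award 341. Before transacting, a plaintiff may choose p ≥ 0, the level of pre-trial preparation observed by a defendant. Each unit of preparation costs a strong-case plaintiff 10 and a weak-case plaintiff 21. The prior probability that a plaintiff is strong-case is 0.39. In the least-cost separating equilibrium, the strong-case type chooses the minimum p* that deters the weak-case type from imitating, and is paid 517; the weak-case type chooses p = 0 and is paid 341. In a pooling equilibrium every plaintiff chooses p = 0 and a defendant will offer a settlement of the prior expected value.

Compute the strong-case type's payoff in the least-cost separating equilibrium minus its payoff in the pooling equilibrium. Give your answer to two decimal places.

23.55

Least-cost separating signal: p* solves 341 = 517 − 21·p*, so p* = (517 − 341)/21 ≈ 8.3810.
Strong-case type's separating payoff: 517 − 10 × p* = 517 − 10 × (517 − 341)/21 = 517 − 1760/21 ≈ 433.1905.
Pooling payoff: 0.39 × 517 + 0.61 × 341 = 409.64.
Difference: 433.1905 − 409.64 = 23.5505, i.e. 23.55 to two decimal places.
The strong-case type prefers to separate.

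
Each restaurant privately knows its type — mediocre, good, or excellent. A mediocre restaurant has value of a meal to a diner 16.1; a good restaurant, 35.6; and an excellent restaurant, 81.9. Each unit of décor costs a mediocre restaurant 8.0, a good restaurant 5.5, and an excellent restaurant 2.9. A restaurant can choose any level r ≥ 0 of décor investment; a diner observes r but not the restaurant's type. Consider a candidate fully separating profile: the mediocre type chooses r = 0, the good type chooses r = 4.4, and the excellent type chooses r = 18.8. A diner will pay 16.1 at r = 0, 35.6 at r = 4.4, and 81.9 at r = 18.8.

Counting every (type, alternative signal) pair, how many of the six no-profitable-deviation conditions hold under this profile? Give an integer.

5

Mediocre (own payoff 16.1): to r=4.4 gives 35.6 − 8.0×4.4 = 0.4 → no gain ✓; to r=18.8 gives 81.9 − 8.0×18.8 = -68.5 → no gain ✓.
Excellent (own payoff 81.9 − 2.9×18.8 = 27.38): to r=0 gives 16.1 → no gain ✓; to r=4.4 gives 35.6 − 2.9×4.4 = 22.84 → no gain ✓.
Good (own payoff 35.6 − 5.5×4.4 = 11.4): to r=0 gives 16.1 → profitable ✗; to r=18.8 gives 81.9 − 5.5×18.8 = -21.5 → no gain ✓.
5 of the 6 constraints hold; not an equilibrium.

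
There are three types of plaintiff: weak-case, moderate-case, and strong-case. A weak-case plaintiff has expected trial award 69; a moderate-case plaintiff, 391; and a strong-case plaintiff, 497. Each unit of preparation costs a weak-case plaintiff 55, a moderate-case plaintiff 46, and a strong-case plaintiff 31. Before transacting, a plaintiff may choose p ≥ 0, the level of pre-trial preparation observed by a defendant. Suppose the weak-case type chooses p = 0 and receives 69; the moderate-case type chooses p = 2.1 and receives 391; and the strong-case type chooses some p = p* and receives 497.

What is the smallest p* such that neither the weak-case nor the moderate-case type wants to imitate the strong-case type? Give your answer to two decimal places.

Weak-case type (on-path payoff 69) won't mimic when 69 ≥ 497 − 55·p*, i.e. p* ≥ 7.78.
Moderate-case type (on-path payoff 391 − 46×2.1 = 294.4) won't mimic when 294.4 ≥ 497 − 46·p*, i.e. p* ≥ 4.40.
Both must hold, so p* = max(7.78, 4.40) = 7.78. The weak-case type's constraint binds.

7.78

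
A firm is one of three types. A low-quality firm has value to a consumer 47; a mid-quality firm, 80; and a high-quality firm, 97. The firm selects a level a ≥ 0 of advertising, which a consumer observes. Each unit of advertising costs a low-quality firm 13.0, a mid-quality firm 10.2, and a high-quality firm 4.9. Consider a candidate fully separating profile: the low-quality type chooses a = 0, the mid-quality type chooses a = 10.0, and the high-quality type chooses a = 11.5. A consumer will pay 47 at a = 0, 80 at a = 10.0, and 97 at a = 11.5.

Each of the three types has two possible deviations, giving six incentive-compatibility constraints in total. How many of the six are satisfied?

Mid-quality (own payoff 80 − 10.2×10.0 = -22): to a=0 gives 47 → profitable ✗; to a=11.5 gives 97 − 10.2×11.5 = -20.3 → profitable ✗.
High-quality (own payoff 97 − 4.9×11.5 = 40.65): to a=0 gives 47 → profitable ✗; to a=10.0 gives 80 − 4.9×10.0 = 31 → no gain ✓.
Low-quality (own payoff 47): to a=10.0 gives 80 − 13.0×10.0 = -50 → no gain ✓; to a=11.5 gives 97 − 13.0×11.5 = -52.5 → no gain ✓.
3 of the 6 constraints hold; not an equilibrium.

3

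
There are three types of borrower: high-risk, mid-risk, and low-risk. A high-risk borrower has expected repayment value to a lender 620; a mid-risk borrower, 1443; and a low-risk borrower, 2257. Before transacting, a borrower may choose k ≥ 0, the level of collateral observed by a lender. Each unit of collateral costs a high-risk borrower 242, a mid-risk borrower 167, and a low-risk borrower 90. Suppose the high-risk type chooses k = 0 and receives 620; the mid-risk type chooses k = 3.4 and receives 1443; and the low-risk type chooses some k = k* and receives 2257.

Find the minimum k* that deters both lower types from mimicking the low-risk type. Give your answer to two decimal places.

8.27

Mid-risk type (on-path payoff 1443 − 167×3.4 = 875.2) won't mimic when 875.2 ≥ 2257 − 167·k*, i.e. k* ≥ 8.27.
High-risk type (on-path payoff 620) won't mimic when 620 ≥ 2257 − 242·k*, i.e. k* ≥ 6.76.
Both must hold, so k* = max(6.76, 8.27) = 8.27. The mid-risk type's constraint binds.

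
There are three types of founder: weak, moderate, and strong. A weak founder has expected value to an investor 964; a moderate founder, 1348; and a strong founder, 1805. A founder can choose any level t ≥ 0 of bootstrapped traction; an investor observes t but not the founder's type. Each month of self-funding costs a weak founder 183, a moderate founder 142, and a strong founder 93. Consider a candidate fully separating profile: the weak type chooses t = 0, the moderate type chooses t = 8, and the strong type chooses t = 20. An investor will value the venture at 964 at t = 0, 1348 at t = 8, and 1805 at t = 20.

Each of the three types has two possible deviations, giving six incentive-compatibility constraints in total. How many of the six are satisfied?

3

Weak (own payoff 964): to t=8 gives 1348 − 183×8 = -116 → no gain ✓; to t=20 gives 1805 − 183×20 = -1855 → no gain ✓.
Moderate (own payoff 1348 − 142×8 = 212): to t=0 gives 964 → profitable ✗; to t=20 gives 1805 − 142×20 = -1035 → no gain ✓.
Strong (own payoff 1805 − 93×20 = -55): to t=0 gives 964 → profitable ✗; to t=8 gives 1348 − 93×8 = 604 → profitable ✗.
3 of the 6 constraints hold; not an equilibrium.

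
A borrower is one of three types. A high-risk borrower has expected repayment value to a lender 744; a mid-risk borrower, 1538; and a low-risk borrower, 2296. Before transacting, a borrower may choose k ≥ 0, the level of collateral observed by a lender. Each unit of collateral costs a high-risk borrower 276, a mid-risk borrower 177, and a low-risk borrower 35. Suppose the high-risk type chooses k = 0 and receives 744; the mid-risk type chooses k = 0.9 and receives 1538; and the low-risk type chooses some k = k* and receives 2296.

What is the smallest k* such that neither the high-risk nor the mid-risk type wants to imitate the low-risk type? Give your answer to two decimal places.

5.62

Mid-risk type (on-path payoff 1538 − 177×0.9 = 1378.7) won't mimic when 1378.7 ≥ 2296 − 177·k*, i.e. k* ≥ 5.18.
High-risk type (on-path payoff 744) won't mimic when 744 ≥ 2296 − 276·k*, i.e. k* ≥ 5.62.
Both must hold, so k* = max(5.62, 5.18) = 5.62. The high-risk type's constraint binds.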